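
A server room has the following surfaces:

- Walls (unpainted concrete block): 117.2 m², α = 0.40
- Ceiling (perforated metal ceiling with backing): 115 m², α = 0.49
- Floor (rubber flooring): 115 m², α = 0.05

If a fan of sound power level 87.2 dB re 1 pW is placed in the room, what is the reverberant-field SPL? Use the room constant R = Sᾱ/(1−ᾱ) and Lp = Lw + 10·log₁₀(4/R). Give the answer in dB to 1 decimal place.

Σ(Sᵢαᵢ) = 117.2×0.40 + 115×0.49 + 115×0.05 = 108.980; total area S = 347.2 m².
ᾱ = 108.980/347.2 = 0.3139; R = Sᾱ/(1−ᾱ) = 108.980/(1−0.3139) = 158.840 m².
Lp = 87.2 + 10·log₁₀(4/158.840) = 87.2 + (-15.99) = 71.2 dB.

71.2 dB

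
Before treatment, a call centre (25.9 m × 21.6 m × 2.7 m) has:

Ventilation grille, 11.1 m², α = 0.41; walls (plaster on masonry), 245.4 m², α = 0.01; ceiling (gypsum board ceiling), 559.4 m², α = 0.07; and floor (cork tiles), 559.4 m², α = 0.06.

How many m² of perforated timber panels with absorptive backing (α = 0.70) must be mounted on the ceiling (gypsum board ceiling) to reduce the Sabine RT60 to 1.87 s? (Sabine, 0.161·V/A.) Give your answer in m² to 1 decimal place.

A₁ = Σ Sᵢαᵢ = 11.1×0.41 + 245.4×0.01 + 559.4×0.07 + 559.4×0.06 = 79.727 sabins.
V = 1510.488 m³. Target absorption A₂ = 0.161 × 1510.488 / 1.87 = 130.047 sabins.
ΔA needed = 130.047 − 79.727 = 50.320 sabins.
Net gain per m²: Δα = 0.70 − 0.07 = 0.63.
Panel area = 50.320 / 0.63 = 79.9 m².

79.9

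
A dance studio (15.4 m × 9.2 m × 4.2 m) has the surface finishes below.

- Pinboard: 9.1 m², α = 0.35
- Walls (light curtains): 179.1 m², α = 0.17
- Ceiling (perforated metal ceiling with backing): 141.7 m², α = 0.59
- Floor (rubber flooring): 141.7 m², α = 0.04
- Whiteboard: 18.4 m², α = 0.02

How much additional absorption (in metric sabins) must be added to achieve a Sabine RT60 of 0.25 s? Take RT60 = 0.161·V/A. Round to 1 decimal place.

Total absorption A₁ = 9.1×0.35 + 179.1×0.17 + 141.7×0.59 + 141.7×0.04 + 18.4×0.02
  = 3.185 + 30.447 + 83.603 + 5.668 + 0.368 = 123.271 m² sabins.
Target A₂ = 0.161·595.056/0.25 = 383.216 sabins (V = 595.056 m³).
Additional absorption ΔA = 383.216 − 123.271 = 259.9 sabins.

259.9 sabins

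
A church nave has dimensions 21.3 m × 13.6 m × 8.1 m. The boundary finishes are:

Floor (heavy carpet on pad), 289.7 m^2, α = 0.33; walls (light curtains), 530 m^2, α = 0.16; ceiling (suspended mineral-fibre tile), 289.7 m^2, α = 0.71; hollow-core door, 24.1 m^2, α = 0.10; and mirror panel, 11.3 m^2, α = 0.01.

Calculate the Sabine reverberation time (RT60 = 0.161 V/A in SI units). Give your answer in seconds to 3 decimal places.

0.972 seconds

Equivalent absorption area: A = 289.7·0.33 + 530·0.16 + 289.7·0.71 + 24.1·0.10 + 11.3·0.01 = 388.611 m^2.
Room volume: 2346.408 m³.
RT60 = 0.161 · V / A = 0.161 × 2346.408 / 388.611 = 0.972 s.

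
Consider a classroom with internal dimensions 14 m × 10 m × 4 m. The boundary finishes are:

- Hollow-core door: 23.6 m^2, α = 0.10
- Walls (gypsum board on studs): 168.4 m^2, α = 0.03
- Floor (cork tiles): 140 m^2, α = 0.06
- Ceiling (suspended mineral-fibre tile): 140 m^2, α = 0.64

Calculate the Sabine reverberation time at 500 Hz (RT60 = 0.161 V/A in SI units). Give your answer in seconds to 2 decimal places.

Summing Sᵢαᵢ: 2.360 + 5.052 + 8.400 + 89.600 → A = 105.412 sabins.
Volume V = 14 × 10 × 4 = 560 m³.
T = 0.161 V/A = 0.161·560/105.412 = 0.86 s.

0.86 s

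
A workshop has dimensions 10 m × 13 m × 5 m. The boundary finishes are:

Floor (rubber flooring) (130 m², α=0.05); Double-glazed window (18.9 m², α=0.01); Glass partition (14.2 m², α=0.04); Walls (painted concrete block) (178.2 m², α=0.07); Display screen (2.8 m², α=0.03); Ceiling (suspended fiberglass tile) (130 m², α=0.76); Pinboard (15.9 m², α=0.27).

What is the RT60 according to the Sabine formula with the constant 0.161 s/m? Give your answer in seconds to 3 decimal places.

0.851 sec

A = Σ Sᵢαᵢ = 130*0.05 + 18.9*0.01 + 14.2*0.04 + 178.2*0.07 + 2.8*0.03 + 130*0.76 + 15.9*0.27 = 122.908 sabins.
V = 10·13·5 = 650 m³.
T = 0.161 V/A = 0.161·650/122.908 = 0.851 s.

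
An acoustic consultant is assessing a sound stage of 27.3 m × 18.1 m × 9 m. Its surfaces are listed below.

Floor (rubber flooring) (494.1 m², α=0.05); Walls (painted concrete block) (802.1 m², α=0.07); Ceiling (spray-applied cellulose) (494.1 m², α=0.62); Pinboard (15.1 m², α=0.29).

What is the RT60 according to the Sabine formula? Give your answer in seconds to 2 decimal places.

A = Σ Sᵢαᵢ = 494.1×0.05 + 802.1×0.07 + 494.1×0.62 + 15.1×0.29 = 391.573 sabins.
Volume V = 27.3 × 18.1 × 9 = 4447.17 m³.
RT60 = 0.161 · V / A = 0.161 × 4447.17 / 391.573 = 1.83 s.

1.83 s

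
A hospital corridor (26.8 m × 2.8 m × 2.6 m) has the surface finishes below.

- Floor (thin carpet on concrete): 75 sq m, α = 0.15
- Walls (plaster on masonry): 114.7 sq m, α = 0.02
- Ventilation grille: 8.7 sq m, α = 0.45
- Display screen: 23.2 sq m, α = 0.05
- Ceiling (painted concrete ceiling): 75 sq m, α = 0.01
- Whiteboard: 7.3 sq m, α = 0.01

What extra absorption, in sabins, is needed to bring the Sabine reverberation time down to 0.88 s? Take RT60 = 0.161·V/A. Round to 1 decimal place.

16.3 sabins

A₁ = Σ Sᵢαᵢ = 75·0.15 + 114.7·0.02 + 8.7·0.45 + 23.2·0.05 + 75·0.01 + 7.3·0.01 = 19.442 sabins.
V = 195.104 m³. Required absorption A₂ = 0.161 × 195.104 / 0.88 = 35.695 sabins.
Additional absorption ΔA = 35.695 − 19.442 = 16.3 sabins.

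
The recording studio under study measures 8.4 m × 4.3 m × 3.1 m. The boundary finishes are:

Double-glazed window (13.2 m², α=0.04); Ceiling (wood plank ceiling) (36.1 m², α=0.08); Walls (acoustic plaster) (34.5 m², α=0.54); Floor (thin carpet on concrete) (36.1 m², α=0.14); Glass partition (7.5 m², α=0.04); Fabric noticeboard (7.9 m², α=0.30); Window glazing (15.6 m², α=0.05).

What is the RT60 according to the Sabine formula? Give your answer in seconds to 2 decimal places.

Summing Sᵢαᵢ: 0.528 + 2.888 + 18.630 + 5.054 + 0.300 + 2.370 + 0.780 → A = 30.550 sabins.
Room volume: 111.972 m³.
Sabine: RT60 = 0.161 × 111.972 / 30.550 = 0.59 s.

0.59 s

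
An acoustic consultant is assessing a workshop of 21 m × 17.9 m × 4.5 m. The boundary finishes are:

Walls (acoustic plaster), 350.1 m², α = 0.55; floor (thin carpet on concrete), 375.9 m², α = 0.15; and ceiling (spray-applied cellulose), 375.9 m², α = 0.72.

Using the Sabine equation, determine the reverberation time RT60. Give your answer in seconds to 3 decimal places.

A = Σ Sᵢαᵢ = 350.1×0.55 + 375.9×0.15 + 375.9×0.72 = 519.588 sabins.
Room volume: 1691.55 m³.
Sabine: RT60 = 0.161 × 1691.55 / 519.588 = 0.524 s.

0.524 s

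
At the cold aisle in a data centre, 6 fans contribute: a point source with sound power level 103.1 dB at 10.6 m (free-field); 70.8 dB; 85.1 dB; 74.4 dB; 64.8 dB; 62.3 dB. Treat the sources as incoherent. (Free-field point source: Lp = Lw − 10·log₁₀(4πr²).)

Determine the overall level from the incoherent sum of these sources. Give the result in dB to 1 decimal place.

85.8 dB

Source at 10.6 m: Lp = 103.1 − 10·log₁₀(4π·10.6²) = 103.1 − 10·log₁₀(1411.957) = 71.6 dB.
Converting to relative power and adding: 10^(71.6/10) + 10^(70.8/10) + 10^(85.1/10) + 10^(74.4/10) + 10^(64.8/10) + 10^(62.3/10) = 3.823e+08.
Back to dB: 10·log₁₀ Σ = 85.8 dB.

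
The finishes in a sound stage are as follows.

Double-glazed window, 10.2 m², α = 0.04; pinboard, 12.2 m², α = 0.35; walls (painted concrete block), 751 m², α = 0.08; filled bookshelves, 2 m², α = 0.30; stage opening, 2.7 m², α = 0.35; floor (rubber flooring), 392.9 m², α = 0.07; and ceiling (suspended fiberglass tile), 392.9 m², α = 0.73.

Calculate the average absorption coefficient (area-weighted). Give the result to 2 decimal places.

0.24

Total surface area S = 1563.9 m².
Σ(Sᵢαᵢ) = 10.2*0.04 + 12.2*0.35 + 751*0.08 + 2*0.30 + 2.7*0.35 + 392.9*0.07 + 392.9*0.73 = 380.623.
ᾱ = 380.623 / 1563.9 = 0.24.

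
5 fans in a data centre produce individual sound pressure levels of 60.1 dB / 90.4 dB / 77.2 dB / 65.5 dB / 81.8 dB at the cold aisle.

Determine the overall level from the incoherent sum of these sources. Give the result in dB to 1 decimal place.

91.2 dB

Sum in the linear (power) domain: Σ 10^(Lᵢ/10) = 10^(60.1/10) + 10^(90.4/10) + 10^(77.2/10) + 10^(65.5/10) + 10^(81.8/10) = 1.305e+09.
Combined level = 10 log₁₀(1.305e+09) = 91.2 dB.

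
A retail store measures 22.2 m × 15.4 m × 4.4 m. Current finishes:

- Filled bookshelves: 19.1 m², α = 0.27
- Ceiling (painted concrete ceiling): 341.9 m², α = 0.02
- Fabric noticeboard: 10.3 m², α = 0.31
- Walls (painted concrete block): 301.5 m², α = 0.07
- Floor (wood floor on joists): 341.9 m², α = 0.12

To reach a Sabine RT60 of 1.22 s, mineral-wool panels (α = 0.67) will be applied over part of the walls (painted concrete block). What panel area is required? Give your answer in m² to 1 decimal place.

202.0

A₁ = Σ Sᵢαᵢ = 19.1·0.27 + 341.9·0.02 + 10.3·0.31 + 301.5·0.07 + 341.9·0.12 = 77.321 sabins.
Required A₂ = 0.161·1504.272/1.22 = 198.515 sabins.
ΔA needed = 198.515 − 77.321 = 121.194 sabins.
Each m² of panel replacing the walls (painted concrete block) adds (0.67 − 0.07) = 0.60 sabins.
Panel area = 121.194 / 0.60 = 202.0 m².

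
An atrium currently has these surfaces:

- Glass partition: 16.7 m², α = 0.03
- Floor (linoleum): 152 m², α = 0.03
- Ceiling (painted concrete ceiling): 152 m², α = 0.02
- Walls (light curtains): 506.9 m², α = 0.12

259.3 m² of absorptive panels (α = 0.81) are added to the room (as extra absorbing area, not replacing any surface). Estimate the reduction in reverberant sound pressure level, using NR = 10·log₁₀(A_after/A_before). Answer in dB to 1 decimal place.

Equivalent absorption area: A_before = 16.7*0.03 + 152*0.03 + 152*0.02 + 506.9*0.12 = 68.929 m².
Added absorption = 259.3 × 0.81 = 210.033 sabins.
A_after = 68.929 + 210.033 = 278.962 sabins.
Reduction = 10 log₁₀(A_after/A_before) = 10 log₁₀(4.0471) = 6.1 dB.

6.1 dB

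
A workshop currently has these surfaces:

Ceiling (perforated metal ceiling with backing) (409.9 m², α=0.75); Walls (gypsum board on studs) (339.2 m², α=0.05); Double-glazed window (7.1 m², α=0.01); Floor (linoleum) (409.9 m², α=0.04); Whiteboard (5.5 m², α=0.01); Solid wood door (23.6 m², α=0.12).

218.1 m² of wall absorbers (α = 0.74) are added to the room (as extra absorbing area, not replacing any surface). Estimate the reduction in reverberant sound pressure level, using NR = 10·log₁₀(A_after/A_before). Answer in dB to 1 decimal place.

1.7 dB

Summing Sᵢαᵢ: 307.425 + 16.960 + 0.071 + 16.396 + 0.055 + 2.832 → A_before = 343.739 sabins.
Added absorption = 218.1 × 0.74 = 161.394 sabins.
A_after = 343.739 + 161.394 = 505.133 sabins.
Reduction = 10 log₁₀(A_after/A_before) = 10 log₁₀(1.4695) = 1.7 dB.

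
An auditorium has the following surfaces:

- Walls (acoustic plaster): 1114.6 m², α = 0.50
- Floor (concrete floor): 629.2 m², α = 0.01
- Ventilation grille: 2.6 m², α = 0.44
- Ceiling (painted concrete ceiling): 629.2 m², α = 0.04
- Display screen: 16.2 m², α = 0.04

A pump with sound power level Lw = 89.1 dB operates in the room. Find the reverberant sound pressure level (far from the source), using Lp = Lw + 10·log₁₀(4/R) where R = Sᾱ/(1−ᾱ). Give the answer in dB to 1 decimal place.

A = 590.552 sabins; S = 2391.8 m².
ᾱ = 590.552/2391.8 = 0.2469; R = Sᾱ/(1−ᾱ) = 590.552/(1−0.2469) = 784.161 m².
Lp = 89.1 + 10·log₁₀(4/784.161) = 89.1 + (-22.92) = 66.2 dB.

66.2 dB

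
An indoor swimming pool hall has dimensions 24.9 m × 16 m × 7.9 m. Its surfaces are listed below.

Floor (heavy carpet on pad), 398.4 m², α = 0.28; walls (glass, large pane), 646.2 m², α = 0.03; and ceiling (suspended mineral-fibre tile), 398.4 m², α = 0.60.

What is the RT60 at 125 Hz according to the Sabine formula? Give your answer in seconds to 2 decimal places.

1.37 sec

A = Σ Sᵢαᵢ = 398.4·0.28 + 646.2·0.03 + 398.4·0.60 = 369.978 sabins.
Room volume: 3147.36 m³.
RT60 = 0.161 · V / A = 0.161 × 3147.36 / 369.978 = 1.37 s.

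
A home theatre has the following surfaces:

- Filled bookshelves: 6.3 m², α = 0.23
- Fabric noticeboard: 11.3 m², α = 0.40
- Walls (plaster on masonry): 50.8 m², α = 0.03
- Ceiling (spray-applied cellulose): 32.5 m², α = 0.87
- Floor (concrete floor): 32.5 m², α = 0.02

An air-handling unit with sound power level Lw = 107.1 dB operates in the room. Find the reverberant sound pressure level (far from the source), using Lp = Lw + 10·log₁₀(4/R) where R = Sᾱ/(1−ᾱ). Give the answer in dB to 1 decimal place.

96.1 dB

A = 36.418 sabins; S = 133.4 m².
ᾱ = 36.418/133.4 = 0.2730; R = Sᾱ/(1−ᾱ) = 36.418/(1−0.2730) = 50.094 m².
Lp = Lw + 10 log₁₀(4/R) = 107.1 -10.98 = 96.1 dB.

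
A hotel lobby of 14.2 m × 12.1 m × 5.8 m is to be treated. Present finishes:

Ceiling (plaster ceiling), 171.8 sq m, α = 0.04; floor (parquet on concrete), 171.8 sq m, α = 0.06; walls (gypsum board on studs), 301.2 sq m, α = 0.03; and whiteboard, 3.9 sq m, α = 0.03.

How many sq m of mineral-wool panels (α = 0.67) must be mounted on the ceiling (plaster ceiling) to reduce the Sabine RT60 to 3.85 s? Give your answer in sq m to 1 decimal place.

24.4

A₁ = Σ Sᵢαᵢ = 171.8·0.04 + 171.8·0.06 + 301.2·0.03 + 3.9·0.03 = 26.333 sabins.
Required A₂ = 0.161·996.556/3.85 = 41.674 sabins.
ΔA needed = 41.674 − 26.333 = 15.341 sabins.
Net gain per sq m: Δα = 0.67 − 0.04 = 0.63.
Panel area = 15.341 / 0.63 = 24.4 sq m.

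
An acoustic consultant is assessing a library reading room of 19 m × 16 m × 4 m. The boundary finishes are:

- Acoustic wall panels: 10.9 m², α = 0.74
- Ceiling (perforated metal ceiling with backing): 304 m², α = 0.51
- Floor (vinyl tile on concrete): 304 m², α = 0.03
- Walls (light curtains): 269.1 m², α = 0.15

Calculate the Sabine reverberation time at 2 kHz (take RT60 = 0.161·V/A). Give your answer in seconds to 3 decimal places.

0.921 s

Total absorption A = 10.9·0.74 + 304·0.51 + 304·0.03 + 269.1·0.15
  = 8.066 + 155.040 + 9.120 + 40.365 = 212.591 m² sabins.
Volume V = 19 × 16 × 4 = 1216 m³.
Sabine: RT60 = 0.161 × 1216 / 212.591 = 0.921 s.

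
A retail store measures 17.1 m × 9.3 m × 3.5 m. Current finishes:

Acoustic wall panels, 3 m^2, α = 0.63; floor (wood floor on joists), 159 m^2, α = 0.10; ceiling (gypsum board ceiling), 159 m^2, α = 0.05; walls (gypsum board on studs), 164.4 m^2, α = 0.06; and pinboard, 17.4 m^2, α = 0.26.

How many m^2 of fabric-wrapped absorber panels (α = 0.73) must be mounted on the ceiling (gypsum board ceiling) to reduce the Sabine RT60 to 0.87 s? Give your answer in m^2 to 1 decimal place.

92.5

A₁ = Σ Sᵢαᵢ = 3×0.63 + 159×0.10 + 159×0.05 + 164.4×0.06 + 17.4×0.26 = 40.128 sabins.
Required A₂ = 0.161·556.605/0.87 = 103.004 sabins.
Absorption to add: 103.004 − 40.128 = 62.876 sabins.
Net gain per m^2: Δα = 0.73 − 0.05 = 0.68.
Area = ΔA/Δα = 62.876/0.68 = 92.5 m^2.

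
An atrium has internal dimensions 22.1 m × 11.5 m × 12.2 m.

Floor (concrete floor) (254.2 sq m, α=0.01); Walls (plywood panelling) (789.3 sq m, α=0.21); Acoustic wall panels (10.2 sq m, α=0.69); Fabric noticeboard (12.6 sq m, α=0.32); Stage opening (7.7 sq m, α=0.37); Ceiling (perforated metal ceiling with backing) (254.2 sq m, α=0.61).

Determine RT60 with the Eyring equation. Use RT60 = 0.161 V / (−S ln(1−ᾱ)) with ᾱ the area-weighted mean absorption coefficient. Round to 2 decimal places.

1.28 s

S = Σ Sᵢ = 1328.2 sq m.
Σ(Sᵢαᵢ) = 254.2×0.01 + 789.3×0.21 + 10.2×0.69 + 12.6×0.32 + 7.7×0.37 + 254.2×0.61 = 337.276.
Mean coefficient ᾱ = A/S = 0.2539.
−S·ln(1−ᾱ) = −1328.2 × ln(1 − 0.2539) = 389.024.
V = 22.1 × 11.5 × 12.2 = 3100.63 m³.
T = 0.161·V/[−S·ln(1−ᾱ)] = 0.161·3100.63/389.024 = 1.28 s.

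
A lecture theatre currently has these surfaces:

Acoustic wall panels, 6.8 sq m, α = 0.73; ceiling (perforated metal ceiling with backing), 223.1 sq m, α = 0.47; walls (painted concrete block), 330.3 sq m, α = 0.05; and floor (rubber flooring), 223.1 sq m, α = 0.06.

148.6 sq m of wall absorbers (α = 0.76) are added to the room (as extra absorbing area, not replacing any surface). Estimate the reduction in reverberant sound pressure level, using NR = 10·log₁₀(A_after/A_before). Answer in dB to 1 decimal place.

Summing Sᵢαᵢ: 4.964 + 104.857 + 16.515 + 13.386 → A_before = 139.722 sabins.
Treatment contributes 148.6·0.76 = 112.936 sabins.
New total A_after = 252.658 sabins.
Reduction = 10 log₁₀(A_after/A_before) = 10 log₁₀(1.8083) = 2.6 dB.

2.6 dB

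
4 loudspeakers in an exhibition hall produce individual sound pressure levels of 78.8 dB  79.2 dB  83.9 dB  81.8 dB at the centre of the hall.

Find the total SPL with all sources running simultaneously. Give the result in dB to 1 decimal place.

87.4 dB

Σ 10^(Lᵢ/10) = 5.559e+08.
Combined level = 10 log₁₀(5.559e+08) = 87.4 dB.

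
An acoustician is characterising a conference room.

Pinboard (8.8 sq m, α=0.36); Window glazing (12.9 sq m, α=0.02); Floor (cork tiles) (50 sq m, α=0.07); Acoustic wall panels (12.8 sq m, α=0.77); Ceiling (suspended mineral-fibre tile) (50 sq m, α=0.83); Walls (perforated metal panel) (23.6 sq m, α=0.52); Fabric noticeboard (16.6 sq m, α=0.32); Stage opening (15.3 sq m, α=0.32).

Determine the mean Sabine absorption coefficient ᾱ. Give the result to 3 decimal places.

Total surface area S = 190.0 sq m.
Weighted sum Σ Sα = 80.762.
ᾱ = A/S = 0.425.

0.425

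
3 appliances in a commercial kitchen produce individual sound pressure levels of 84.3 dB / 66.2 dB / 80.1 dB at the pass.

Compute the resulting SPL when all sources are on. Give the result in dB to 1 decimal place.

Σ 10^(Lᵢ/10) = 3.757e+08.
Back to dB: 10·log₁₀ Σ = 85.7 dB.

85.7 dB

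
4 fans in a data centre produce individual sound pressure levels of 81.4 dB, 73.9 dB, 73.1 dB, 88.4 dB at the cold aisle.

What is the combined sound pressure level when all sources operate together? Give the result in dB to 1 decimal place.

Sum in the linear (power) domain: Σ 10^(Lᵢ/10) = 10^(81.4/10) + 10^(73.9/10) + 10^(73.1/10) + 10^(88.4/10) = 8.748e+08.
Back to dB: 10·log₁₀ Σ = 89.4 dB.

89.4 dB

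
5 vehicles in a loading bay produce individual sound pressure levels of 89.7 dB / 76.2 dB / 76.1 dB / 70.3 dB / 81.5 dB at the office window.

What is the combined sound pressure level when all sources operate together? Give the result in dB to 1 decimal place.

90.7 dB

Converting to relative power and adding: 10^(89.7/10) + 10^(76.2/10) + 10^(76.1/10) + 10^(70.3/10) + 10^(81.5/10) = 1.168e+09.
Combined level = 10 log₁₀(1.168e+09) = 90.7 dB.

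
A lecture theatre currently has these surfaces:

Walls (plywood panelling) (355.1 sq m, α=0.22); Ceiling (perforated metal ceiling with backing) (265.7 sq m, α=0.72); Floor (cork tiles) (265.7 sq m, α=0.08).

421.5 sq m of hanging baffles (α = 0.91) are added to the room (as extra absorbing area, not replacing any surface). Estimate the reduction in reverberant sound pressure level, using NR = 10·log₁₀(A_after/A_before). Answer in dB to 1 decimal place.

Summing Sᵢαᵢ: 78.122 + 191.304 + 21.256 → A_before = 290.682 sabins.
Treatment contributes 421.5·0.91 = 383.565 sabins.
A_after = 290.682 + 383.565 = 674.247 sabins.
Reduction = 10 log₁₀(A_after/A_before) = 10 log₁₀(2.3195) = 3.7 dB.

3.7 dB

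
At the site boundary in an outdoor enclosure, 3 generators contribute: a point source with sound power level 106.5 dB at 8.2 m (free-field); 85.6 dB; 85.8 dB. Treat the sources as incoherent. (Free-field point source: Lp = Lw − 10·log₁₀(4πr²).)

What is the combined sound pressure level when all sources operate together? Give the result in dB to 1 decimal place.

Source at 8.2 m: Lp = 106.5 − 10·log₁₀(4π·8.2²) = 106.5 − 10·log₁₀(844.963) = 77.2 dB.
Converting to relative power and adding: 10^(77.2/10) + 10^(85.6/10) + 10^(85.8/10) = 7.957e+08.
Back to dB: 10·log₁₀ Σ = 89.0 dB.

89.0 dB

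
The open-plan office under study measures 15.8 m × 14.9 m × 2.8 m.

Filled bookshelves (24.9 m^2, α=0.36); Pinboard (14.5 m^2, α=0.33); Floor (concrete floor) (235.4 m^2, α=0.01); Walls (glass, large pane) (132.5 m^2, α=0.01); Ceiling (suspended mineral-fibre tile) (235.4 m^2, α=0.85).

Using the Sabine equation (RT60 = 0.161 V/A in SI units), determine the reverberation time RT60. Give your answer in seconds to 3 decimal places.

0.488 s

Equivalent absorption area: A = 24.9*0.36 + 14.5*0.33 + 235.4*0.01 + 132.5*0.01 + 235.4*0.85 = 217.518 m^2.
Room volume: 659.176 m³.
T = 0.161 V/A = 0.161·659.176/217.518 = 0.488 s.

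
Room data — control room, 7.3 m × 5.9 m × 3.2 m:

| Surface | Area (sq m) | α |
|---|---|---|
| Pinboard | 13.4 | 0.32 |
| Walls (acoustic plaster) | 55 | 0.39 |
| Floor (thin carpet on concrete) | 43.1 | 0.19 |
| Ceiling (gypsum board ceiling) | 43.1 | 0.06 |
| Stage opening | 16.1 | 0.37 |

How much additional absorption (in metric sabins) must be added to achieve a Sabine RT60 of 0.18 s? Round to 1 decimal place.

80.8 sabins

Summing Sᵢαᵢ: 4.288 + 21.450 + 8.189 + 2.586 + 5.957 → A₁ = 42.470 sabins.
Target A₂ = 0.161·137.824/0.18 = 123.276 sabins (V = 137.824 m³).
Shortfall: 123.276 − 42.470 = 80.8 sabins.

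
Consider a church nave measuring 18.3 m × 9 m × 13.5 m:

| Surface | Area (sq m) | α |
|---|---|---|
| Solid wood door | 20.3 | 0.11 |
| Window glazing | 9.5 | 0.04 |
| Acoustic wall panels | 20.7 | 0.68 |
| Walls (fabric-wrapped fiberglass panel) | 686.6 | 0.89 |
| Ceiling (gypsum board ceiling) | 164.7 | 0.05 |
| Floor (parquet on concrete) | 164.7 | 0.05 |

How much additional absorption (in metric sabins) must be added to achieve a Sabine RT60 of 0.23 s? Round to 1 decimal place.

Total absorption A₁ = 20.3×0.11 + 9.5×0.04 + 20.7×0.68 + 686.6×0.89 + 164.7×0.05 + 164.7×0.05
  = 2.233 + 0.380 + 14.076 + 611.074 + 8.235 + 8.235 = 644.233 sq m sabins.
For T = 0.23 s, need A₂ = 0.161·V/T = 0.161·2223.45/0.23 = 1556.415 sabins.
ΔA = A₂ − A₁ = 1556.415 − 644.233 = 912.2 sabins.

912.2 sabins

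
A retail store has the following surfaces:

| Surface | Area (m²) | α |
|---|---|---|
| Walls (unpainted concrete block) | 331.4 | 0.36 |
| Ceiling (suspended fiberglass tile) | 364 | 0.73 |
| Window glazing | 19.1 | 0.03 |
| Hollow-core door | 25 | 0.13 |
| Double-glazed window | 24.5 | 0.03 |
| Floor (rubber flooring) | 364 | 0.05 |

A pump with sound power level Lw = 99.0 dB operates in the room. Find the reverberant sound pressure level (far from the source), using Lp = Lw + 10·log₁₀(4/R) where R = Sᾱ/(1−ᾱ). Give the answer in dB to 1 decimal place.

77.0 dB

Σ(Sᵢαᵢ) = 331.4·0.36 + 364·0.73 + 19.1·0.03 + 25·0.13 + 24.5·0.03 + 364·0.05 = 407.782; total area S = 1128.0 m².
ᾱ = 0.3615, so room constant R = A/(1−ᾱ) = 638.656 m².
Lp = 99.0 + 10·log₁₀(4/638.656) = 99.0 + (-22.03) = 77.0 dB.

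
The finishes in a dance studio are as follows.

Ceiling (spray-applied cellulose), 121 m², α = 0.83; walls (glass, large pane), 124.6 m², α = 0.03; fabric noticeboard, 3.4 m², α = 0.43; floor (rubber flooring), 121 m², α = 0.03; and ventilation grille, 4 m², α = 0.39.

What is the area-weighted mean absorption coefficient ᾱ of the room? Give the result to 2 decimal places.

Total surface area S = 374.0 m².
Σ(Sᵢαᵢ) = 121*0.83 + 124.6*0.03 + 3.4*0.43 + 121*0.03 + 4*0.39 = 110.820.
ᾱ = 110.820 / 374.0 = 0.30.

0.30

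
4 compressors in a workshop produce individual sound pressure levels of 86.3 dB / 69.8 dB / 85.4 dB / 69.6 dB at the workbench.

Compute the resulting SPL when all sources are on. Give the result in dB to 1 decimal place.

Converting to relative power and adding: 10^(86.3/10) + 10^(69.8/10) + 10^(85.4/10) + 10^(69.6/10) = 7.92e+08.
L_total = 10·log₁₀(7.92e+08) = 89.0 dB.

89.0 dB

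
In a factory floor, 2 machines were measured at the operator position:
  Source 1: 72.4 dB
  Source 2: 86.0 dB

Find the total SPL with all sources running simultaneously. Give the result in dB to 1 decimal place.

Sum in the linear (power) domain: Σ 10^(Lᵢ/10) = 10^(72.4/10) + 10^(86.0/10) = 4.155e+08.
Back to dB: 10·log₁₀ Σ = 86.2 dB.

86.2 dB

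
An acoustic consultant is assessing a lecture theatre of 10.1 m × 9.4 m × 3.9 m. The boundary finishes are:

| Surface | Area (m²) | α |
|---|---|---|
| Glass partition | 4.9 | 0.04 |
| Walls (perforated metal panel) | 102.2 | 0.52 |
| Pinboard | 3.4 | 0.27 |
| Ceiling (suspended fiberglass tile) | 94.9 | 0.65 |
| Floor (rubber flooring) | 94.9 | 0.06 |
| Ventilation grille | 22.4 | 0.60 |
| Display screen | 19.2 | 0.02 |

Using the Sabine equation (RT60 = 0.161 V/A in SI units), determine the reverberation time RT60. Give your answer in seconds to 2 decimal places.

Equivalent absorption area: A = 4.9*0.04 + 102.2*0.52 + 3.4*0.27 + 94.9*0.65 + 94.9*0.06 + 22.4*0.60 + 19.2*0.02 = 135.461 m².
Volume V = 10.1 × 9.4 × 3.9 = 370.266 m³.
Sabine: RT60 = 0.161 × 370.266 / 135.461 = 0.44 s.

0.44 s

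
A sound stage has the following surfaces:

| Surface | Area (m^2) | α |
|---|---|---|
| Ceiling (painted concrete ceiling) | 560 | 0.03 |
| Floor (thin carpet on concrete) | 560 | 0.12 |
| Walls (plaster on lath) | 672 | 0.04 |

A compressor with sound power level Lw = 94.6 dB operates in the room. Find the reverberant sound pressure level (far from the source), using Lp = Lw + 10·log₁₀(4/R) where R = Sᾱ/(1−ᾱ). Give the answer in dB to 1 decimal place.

Σ(Sᵢαᵢ) = 560·0.03 + 560·0.12 + 672·0.04 = 110.880; total area S = 1792.0 m^2.
ᾱ = 110.880/1792.0 = 0.0619; R = Sᾱ/(1−ᾱ) = 110.880/(1−0.0619) = 118.196 m^2.
Lp = 94.6 + 10·log₁₀(4/118.196) = 94.6 + (-14.71) = 79.9 dB.

79.9 dB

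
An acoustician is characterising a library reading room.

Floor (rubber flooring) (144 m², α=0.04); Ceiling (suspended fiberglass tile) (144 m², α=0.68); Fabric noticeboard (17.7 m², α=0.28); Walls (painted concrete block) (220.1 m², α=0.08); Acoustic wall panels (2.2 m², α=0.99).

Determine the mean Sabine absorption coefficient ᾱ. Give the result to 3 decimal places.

0.243

Total surface area S = 528.0 m².
Weighted sum Σ Sα = 128.422.
ᾱ = 128.422 / 528.0 = 0.243.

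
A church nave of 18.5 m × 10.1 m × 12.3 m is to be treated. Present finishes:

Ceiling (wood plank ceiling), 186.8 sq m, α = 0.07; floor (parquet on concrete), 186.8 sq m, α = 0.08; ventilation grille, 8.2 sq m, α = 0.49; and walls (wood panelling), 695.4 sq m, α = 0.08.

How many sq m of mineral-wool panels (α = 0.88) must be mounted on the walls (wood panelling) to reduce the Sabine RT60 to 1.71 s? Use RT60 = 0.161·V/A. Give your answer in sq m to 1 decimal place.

160.9

Total absorption A₁ = 186.8·0.07 + 186.8·0.08 + 8.2·0.49 + 695.4·0.08
  = 13.076 + 14.944 + 4.018 + 55.632 = 87.670 sq m sabins.
V = 2298.255 m³. Target absorption A₂ = 0.161 × 2298.255 / 1.71 = 216.385 sabins.
ΔA needed = 216.385 − 87.670 = 128.715 sabins.
Each sq m of panel replacing the walls (wood panelling) adds (0.88 − 0.08) = 0.80 sabins.
Area = ΔA/Δα = 128.715/0.80 = 160.9 sq m.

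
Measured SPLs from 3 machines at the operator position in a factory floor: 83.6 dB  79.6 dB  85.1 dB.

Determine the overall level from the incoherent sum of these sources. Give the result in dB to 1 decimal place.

88.1 dB

Converting to relative power and adding: 10^(83.6/10) + 10^(79.6/10) + 10^(85.1/10) = 6.439e+08.
Back to dB: 10·log₁₀ Σ = 88.1 dB.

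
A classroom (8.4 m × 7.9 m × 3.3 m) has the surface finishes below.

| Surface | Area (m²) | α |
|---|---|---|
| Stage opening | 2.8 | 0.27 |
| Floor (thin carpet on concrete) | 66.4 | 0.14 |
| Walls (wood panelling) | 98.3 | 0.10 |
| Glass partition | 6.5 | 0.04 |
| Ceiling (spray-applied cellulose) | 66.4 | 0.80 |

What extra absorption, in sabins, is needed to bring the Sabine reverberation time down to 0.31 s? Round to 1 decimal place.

40.5 sabins

Summing Sᵢαᵢ: 0.756 + 9.296 + 9.830 + 0.260 + 53.120 → A₁ = 73.262 sabins.
V = 218.988 m³. Required absorption A₂ = 0.161 × 218.988 / 0.31 = 113.732 sabins.
Shortfall: 113.732 − 73.262 = 40.5 sabins.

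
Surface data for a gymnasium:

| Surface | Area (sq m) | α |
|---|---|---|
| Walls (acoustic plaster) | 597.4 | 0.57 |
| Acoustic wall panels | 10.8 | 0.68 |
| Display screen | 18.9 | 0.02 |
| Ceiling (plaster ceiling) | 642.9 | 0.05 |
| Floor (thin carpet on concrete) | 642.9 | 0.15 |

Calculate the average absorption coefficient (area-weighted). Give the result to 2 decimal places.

0.25

S = Σ Sᵢ = 597.4 + 10.8 + 18.9 + 642.9 + 642.9 = 1912.9 sq m.
Weighted sum Σ Sα = 476.820.
ᾱ = 476.820 / 1912.9 = 0.25.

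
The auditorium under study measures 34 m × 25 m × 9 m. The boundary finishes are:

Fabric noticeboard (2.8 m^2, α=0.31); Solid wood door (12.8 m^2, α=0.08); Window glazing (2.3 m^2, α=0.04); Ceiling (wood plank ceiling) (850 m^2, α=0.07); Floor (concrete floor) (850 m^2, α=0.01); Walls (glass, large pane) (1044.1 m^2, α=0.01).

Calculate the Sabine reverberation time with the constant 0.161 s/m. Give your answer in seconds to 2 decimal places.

15.31 s

A = Σ Sᵢαᵢ = 2.8*0.31 + 12.8*0.08 + 2.3*0.04 + 850*0.07 + 850*0.01 + 1044.1*0.01 = 80.425 sabins.
V = 34·25·9 = 7650 m³.
Sabine: RT60 = 0.161 × 7650 / 80.425 = 15.31 s.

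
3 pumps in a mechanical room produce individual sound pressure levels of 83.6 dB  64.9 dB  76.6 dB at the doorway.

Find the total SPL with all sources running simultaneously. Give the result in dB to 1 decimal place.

Σ 10^(Lᵢ/10) = 2.779e+08.
Back to dB: 10·log₁₀ Σ = 84.4 dB.

84.4 dB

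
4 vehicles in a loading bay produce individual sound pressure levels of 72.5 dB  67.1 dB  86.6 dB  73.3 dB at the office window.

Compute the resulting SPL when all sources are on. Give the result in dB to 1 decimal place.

Σ 10^(Lᵢ/10) = 5.014e+08.
L_total = 10·log₁₀(5.014e+08) = 87.0 dB.

87.0 dB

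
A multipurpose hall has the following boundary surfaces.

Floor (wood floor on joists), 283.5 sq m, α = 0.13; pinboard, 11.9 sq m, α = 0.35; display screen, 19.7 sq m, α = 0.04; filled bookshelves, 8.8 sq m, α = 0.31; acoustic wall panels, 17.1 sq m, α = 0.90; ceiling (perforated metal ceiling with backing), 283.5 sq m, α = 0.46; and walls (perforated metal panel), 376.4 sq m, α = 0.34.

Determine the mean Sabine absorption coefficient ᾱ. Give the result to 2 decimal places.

Total surface area S = 1000.9 sq m.
Weighted sum Σ Sα = 318.312.
ᾱ = A/S = 0.32.

0.32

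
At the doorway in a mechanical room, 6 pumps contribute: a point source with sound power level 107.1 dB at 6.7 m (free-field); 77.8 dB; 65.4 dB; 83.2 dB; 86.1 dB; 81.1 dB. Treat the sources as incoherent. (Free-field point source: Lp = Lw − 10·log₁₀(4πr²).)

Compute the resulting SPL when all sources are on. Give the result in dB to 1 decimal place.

89.5 dB

Source at 6.7 m: Lp = 107.1 − 10·log₁₀(4π·6.7²) = 107.1 − 10·log₁₀(564.104) = 79.6 dB.
Converting to relative power and adding: 10^(79.6/10) + 10^(77.8/10) + 10^(65.4/10) + 10^(83.2/10) + 10^(86.1/10) + 10^(81.1/10) = 9.001e+08.
Combined level = 10 log₁₀(9.001e+08) = 89.5 dB.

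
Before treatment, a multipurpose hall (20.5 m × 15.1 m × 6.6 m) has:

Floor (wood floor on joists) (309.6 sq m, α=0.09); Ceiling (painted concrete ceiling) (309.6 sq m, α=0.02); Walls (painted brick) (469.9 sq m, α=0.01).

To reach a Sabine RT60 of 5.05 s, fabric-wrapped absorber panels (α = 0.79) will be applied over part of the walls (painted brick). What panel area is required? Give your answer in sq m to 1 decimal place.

33.8

Equivalent absorption area: A₁ = 309.6*0.09 + 309.6*0.02 + 469.9*0.01 = 38.755 sq m.
V = 2043.03 m³. Target absorption A₂ = 0.161 × 2043.03 / 5.05 = 65.134 sabins.
Absorption to add: 65.134 − 38.755 = 26.379 sabins.
Net gain per sq m: Δα = 0.79 − 0.01 = 0.78.
Panel area = 26.379 / 0.78 = 33.8 sq m.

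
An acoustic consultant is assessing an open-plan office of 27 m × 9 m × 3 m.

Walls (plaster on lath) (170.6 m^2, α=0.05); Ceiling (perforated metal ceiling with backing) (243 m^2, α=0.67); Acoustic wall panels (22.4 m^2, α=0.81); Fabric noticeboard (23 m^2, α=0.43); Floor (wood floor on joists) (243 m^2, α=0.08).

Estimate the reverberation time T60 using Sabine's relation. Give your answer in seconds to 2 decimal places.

0.54 sec

Equivalent absorption area: A = 170.6·0.05 + 243·0.67 + 22.4·0.81 + 23·0.43 + 243·0.08 = 218.814 m^2.
Volume V = 27 × 9 × 3 = 729 m³.
RT60 = 0.161 · V / A = 0.161 × 729 / 218.814 = 0.54 s.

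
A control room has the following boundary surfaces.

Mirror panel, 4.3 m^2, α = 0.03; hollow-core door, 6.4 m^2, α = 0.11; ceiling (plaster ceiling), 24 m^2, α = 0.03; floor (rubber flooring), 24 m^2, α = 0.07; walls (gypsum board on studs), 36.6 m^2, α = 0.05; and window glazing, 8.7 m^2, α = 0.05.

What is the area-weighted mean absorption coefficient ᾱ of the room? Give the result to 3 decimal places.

0.053

Total surface area S = 104.0 m^2.
Weighted sum Σ Sα = 5.498.
ᾱ = A/S = 0.053.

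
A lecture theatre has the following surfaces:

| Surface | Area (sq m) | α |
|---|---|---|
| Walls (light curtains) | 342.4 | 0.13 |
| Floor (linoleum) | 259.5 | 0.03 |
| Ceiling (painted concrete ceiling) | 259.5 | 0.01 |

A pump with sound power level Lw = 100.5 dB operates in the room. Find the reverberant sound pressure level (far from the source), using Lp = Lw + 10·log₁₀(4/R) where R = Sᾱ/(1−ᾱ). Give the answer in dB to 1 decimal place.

88.8 dB

Σ(Sᵢαᵢ) = 342.4×0.13 + 259.5×0.03 + 259.5×0.01 = 54.892; total area S = 861.4 sq m.
ᾱ = 0.0637, so room constant R = A/(1−ᾱ) = 58.627 sq m.
Lp = Lw + 10 log₁₀(4/R) = 100.5 -11.66 = 88.8 dB.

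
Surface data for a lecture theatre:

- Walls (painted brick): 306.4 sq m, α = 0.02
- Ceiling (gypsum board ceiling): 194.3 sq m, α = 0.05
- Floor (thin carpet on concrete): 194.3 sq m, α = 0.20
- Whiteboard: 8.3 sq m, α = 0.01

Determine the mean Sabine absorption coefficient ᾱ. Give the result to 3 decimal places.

0.078

Total surface area S = 703.3 sq m.
A = 306.4*0.02 + 194.3*0.05 + 194.3*0.20 + 8.3*0.01 = 54.786 sabins.
ᾱ = A/S = 0.078.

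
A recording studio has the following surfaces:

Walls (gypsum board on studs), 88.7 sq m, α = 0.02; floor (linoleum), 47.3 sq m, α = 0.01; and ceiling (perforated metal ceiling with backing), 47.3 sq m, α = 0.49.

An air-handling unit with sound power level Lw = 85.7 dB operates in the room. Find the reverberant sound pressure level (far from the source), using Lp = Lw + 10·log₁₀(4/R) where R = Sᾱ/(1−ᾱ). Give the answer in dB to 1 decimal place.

77.0 dB

Σ(Sᵢαᵢ) = 88.7·0.02 + 47.3·0.01 + 47.3·0.49 = 25.424; total area S = 183.3 sq m.
ᾱ = 25.424/183.3 = 0.1387; R = Sᾱ/(1−ᾱ) = 25.424/(1−0.1387) = 29.518 sq m.
Lp = 85.7 + 10·log₁₀(4/29.518) = 85.7 + (-8.68) = 77.0 dB.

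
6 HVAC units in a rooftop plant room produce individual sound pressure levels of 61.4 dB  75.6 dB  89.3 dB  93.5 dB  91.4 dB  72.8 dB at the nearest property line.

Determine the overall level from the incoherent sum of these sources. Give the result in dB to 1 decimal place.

Σ 10^(Lᵢ/10) = 4.527e+09.
Back to dB: 10·log₁₀ Σ = 96.6 dB.

96.6 dB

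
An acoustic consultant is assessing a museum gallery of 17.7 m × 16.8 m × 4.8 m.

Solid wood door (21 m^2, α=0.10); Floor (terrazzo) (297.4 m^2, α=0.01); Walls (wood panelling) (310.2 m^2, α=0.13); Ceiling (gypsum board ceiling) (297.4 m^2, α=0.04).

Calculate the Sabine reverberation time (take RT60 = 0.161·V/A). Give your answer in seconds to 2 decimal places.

4.01 seconds

Total absorption A = 21·0.10 + 297.4·0.01 + 310.2·0.13 + 297.4·0.04
  = 2.100 + 2.974 + 40.326 + 11.896 = 57.296 m^2 sabins.
Room volume: 1427.328 m³.
RT60 = 0.161 · V / A = 0.161 × 1427.328 / 57.296 = 4.01 s.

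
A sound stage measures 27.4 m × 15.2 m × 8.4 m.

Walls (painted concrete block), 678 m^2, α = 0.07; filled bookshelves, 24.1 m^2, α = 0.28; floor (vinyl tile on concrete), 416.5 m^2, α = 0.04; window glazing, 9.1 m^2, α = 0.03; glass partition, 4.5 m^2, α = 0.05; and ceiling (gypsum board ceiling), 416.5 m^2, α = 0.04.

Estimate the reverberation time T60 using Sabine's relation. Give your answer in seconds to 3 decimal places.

A = Σ Sᵢαᵢ = 678*0.07 + 24.1*0.28 + 416.5*0.04 + 9.1*0.03 + 4.5*0.05 + 416.5*0.04 = 88.026 sabins.
Volume V = 27.4 × 15.2 × 8.4 = 3498.432 m³.
RT60 = 0.161 · V / A = 0.161 × 3498.432 / 88.026 = 6.399 s.

6.399 sec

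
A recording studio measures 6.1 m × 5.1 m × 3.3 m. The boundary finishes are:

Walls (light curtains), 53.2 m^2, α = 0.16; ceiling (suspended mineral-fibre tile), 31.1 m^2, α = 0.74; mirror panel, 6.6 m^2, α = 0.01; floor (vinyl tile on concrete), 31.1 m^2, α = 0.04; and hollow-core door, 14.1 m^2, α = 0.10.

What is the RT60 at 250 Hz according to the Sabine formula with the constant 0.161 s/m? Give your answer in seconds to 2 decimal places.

Equivalent absorption area: A = 53.2*0.16 + 31.1*0.74 + 6.6*0.01 + 31.1*0.04 + 14.1*0.10 = 34.246 m^2.
V = 6.1·5.1·3.3 = 102.663 m³.
T = 0.161 V/A = 0.161·102.663/34.246 = 0.48 s.

0.48 sec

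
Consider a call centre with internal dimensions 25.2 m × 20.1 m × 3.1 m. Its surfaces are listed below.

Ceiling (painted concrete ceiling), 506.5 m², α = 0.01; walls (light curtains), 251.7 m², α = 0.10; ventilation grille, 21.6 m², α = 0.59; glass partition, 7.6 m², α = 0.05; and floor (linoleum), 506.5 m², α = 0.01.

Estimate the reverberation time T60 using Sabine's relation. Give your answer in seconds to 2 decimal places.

Equivalent absorption area: A = 506.5·0.01 + 251.7·0.10 + 21.6·0.59 + 7.6·0.05 + 506.5·0.01 = 48.424 m².
V = 25.2·20.1·3.1 = 1570.212 m³.
Sabine: RT60 = 0.161 × 1570.212 / 48.424 = 5.22 s.

5.22 s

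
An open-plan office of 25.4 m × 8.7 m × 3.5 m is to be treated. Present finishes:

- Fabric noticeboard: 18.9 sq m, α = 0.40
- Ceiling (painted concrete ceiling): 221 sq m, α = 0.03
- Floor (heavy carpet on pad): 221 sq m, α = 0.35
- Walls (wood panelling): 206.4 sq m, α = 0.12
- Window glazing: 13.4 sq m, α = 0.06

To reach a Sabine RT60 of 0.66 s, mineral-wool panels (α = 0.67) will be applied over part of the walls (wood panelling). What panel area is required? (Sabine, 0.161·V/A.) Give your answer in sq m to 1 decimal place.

130.1

Summing Sᵢαᵢ: 7.560 + 6.630 + 77.350 + 24.768 + 0.804 → A₁ = 117.112 sabins.
V = 773.43 m³. Target absorption A₂ = 0.161 × 773.43 / 0.66 = 188.670 sabins.
Absorption to add: 188.670 − 117.112 = 71.558 sabins.
Net gain per sq m: Δα = 0.67 − 0.12 = 0.55.
Area = ΔA/Δα = 71.558/0.55 = 130.1 sq m.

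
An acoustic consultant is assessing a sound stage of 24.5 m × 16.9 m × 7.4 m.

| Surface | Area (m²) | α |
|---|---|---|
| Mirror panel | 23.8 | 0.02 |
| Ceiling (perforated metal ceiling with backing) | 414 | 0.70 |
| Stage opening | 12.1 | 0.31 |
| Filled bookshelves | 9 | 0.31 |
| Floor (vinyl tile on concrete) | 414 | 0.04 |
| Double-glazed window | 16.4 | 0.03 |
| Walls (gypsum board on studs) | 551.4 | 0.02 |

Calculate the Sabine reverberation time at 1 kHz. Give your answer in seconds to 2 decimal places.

1.52 s

A = Σ Sᵢαᵢ = 23.8×0.02 + 414×0.70 + 12.1×0.31 + 9×0.31 + 414×0.04 + 16.4×0.03 + 551.4×0.02 = 324.897 sabins.
Room volume: 3063.97 m³.
RT60 = 0.161 · V / A = 0.161 × 3063.97 / 324.897 = 1.52 s.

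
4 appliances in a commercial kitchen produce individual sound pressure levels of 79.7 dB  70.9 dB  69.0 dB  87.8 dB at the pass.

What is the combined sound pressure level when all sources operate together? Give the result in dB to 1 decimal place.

88.5 dB

Sum in the linear (power) domain: Σ 10^(Lᵢ/10) = 10^(79.7/10) + 10^(70.9/10) + 10^(69.0/10) + 10^(87.8/10) = 7.161e+08.
Back to dB: 10·log₁₀ Σ = 88.5 dB.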